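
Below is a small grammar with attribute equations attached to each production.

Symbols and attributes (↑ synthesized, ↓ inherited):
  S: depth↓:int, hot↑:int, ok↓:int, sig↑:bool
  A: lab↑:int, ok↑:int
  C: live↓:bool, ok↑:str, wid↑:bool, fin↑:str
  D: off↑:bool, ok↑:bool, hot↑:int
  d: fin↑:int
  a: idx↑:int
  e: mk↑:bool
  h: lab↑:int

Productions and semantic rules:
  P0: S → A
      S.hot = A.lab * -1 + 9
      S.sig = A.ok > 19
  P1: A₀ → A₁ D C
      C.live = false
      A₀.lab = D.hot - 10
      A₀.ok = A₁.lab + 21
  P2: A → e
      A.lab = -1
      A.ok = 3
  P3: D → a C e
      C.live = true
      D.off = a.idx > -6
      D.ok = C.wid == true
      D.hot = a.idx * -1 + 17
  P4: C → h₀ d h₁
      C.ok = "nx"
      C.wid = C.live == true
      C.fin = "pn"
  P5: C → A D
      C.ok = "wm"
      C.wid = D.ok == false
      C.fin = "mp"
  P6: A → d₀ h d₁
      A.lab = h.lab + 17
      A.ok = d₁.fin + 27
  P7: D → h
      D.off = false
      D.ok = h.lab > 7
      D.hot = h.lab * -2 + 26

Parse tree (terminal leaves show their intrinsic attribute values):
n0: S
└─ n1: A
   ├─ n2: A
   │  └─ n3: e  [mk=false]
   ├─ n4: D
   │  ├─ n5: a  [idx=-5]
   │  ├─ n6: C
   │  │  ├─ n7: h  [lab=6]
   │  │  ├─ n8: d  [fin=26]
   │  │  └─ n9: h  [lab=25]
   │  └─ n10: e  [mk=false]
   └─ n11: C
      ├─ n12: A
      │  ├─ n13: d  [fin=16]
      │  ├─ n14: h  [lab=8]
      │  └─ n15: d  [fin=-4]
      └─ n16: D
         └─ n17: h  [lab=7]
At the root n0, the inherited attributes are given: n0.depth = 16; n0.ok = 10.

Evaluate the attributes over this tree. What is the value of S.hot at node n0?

1. n0.depth = 16  [given at root]
2. n0.ok = 10  [given at root]
3. n3.mk = false  [terminal]
4. n2.lab = -1  [-1]
5. n2.ok = 3  [3]
6. n5.idx = -5  [terminal]
7. n6.live = true  [true]
8. n7.lab = 6  [terminal]
9. n8.fin = 26  [terminal]
10. n9.lab = 25  [terminal]
11. n6.ok = "nx"  ["nx"]
12. n6.wid = true  [C.live == true]
13. n6.fin = "pn"  ["pn"]
14. n10.mk = false  [terminal]
15. n4.off = true  [a.idx > -6]
16. n4.ok = true  [C.wid == true]
17. n4.hot = 22  [a.idx * -1 + 17]
18. n11.live = false  [false]
19. n13.fin = 16  [terminal]
20. n14.lab = 8  [terminal]
21. n15.fin = -4  [terminal]
22. n12.lab = 25  [h.lab + 17]
23. n12.ok = 23  [d₁.fin + 27]
24. n17.lab = 7  [terminal]
25. n16.off = false  [false]
26. n16.ok = false  [h.lab > 7]
27. n16.hot = 12  [h.lab * -2 + 26]
28. n11.ok = "wm"  ["wm"]
29. n11.wid = true  [D.ok == false]
30. n11.fin = "mp"  ["mp"]
31. n1.lab = 12  [D.hot - 10]
32. n1.ok = 20  [A₁.lab + 21]
33. n0.hot = -3  [A.lab * -1 + 9]
34. n0.sig = true  [A.ok > 19]

-3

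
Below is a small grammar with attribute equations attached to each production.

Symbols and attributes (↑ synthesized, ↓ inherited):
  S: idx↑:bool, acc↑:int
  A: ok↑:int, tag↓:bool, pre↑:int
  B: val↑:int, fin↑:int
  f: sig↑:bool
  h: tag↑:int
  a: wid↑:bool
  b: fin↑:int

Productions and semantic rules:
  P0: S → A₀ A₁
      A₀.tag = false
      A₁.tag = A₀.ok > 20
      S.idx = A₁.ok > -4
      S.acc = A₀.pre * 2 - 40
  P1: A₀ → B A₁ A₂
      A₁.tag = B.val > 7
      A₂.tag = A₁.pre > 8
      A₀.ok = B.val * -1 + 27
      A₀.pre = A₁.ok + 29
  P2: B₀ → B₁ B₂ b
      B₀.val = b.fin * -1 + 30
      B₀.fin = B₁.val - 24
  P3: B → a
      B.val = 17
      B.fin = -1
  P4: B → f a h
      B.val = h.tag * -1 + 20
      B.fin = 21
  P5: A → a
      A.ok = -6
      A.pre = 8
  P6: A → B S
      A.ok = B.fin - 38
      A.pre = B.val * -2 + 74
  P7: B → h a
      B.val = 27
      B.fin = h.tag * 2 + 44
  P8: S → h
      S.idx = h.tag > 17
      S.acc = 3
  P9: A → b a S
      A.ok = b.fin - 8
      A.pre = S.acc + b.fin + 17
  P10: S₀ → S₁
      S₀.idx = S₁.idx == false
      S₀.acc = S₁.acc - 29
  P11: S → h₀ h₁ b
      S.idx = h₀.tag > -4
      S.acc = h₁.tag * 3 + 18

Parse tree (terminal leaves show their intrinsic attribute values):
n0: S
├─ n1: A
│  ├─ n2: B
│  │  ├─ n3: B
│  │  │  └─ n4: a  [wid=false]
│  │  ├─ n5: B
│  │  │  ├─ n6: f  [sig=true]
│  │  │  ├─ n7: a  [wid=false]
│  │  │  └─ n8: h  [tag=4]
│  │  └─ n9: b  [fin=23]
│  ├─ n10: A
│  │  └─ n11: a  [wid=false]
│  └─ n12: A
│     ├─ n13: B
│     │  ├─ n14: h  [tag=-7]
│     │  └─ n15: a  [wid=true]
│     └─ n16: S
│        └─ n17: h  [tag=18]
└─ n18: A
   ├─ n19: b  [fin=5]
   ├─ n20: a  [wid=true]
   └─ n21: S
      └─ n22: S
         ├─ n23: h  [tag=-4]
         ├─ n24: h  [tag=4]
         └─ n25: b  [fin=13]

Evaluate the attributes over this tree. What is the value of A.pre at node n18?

23

1. n1.tag = false  [false]
2. n4.wid = false  [terminal]
3. n3.val = 17  [17]
4. n3.fin = -1  [-1]
5. n6.sig = true  [terminal]
6. n7.wid = false  [terminal]
7. n8.tag = 4  [terminal]
8. n5.val = 16  [h.tag * -1 + 20]
9. n5.fin = 21  [21]
10. n9.fin = 23  [terminal]
11. n2.val = 7  [b.fin * -1 + 30]
12. n2.fin = -7  [B₁.val - 24]
13. n10.tag = false  [B.val > 7]
14. n11.wid = false  [terminal]
15. n10.ok = -6  [-6]
16. n10.pre = 8  [8]
17. n12.tag = false  [A₁.pre > 8]
18. n14.tag = -7  [terminal]
19. n15.wid = true  [terminal]
20. n13.val = 27  [27]
21. n13.fin = 30  [h.tag * 2 + 44]
22. n17.tag = 18  [terminal]
23. n16.idx = true  [h.tag > 17]
24. n16.acc = 3  [3]
25. n12.ok = -8  [B.fin - 38]
26. n12.pre = 20  [B.val * -2 + 74]
27. n1.ok = 20  [B.val * -1 + 27]
28. n1.pre = 23  [A₁.ok + 29]
29. n18.tag = false  [A₀.ok > 20]
30. n19.fin = 5  [terminal]
31. n20.wid = true  [terminal]
32. n23.tag = -4  [terminal]
33. n24.tag = 4  [terminal]
34. n25.fin = 13  [terminal]
35. n22.idx = false  [h₀.tag > -4]
36. n22.acc = 30  [h₁.tag * 3 + 18]
37. n21.idx = true  [S₁.idx == false]
38. n21.acc = 1  [S₁.acc - 29]
39. n18.ok = -3  [b.fin - 8]
40. n18.pre = 23  [S.acc + b.fin + 17]
41. n0.idx = true  [A₁.ok > -4]
42. n0.acc = 6  [A₀.pre * 2 - 40]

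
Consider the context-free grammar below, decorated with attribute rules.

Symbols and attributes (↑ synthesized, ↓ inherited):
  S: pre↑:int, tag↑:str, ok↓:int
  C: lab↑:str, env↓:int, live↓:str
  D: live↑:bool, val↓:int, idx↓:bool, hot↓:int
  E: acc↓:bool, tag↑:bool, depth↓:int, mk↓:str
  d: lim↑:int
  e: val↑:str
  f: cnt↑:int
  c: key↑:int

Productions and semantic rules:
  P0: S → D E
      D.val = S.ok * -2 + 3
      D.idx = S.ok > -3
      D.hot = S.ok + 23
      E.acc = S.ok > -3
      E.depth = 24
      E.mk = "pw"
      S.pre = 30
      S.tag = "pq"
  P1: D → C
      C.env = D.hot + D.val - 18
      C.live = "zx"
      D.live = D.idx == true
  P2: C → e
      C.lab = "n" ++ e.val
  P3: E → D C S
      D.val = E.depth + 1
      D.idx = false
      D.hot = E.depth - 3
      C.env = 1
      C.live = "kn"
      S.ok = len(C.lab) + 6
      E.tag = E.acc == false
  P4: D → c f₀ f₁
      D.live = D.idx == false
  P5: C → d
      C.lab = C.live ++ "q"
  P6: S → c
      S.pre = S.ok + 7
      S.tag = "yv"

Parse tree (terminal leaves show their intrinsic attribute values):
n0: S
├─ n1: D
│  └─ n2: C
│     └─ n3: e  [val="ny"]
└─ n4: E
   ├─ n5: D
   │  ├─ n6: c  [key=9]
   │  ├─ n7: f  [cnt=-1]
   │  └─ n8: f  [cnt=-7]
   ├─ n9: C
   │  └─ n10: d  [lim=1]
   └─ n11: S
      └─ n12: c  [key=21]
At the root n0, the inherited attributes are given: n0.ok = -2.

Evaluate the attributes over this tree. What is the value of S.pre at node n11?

16

1. n0.ok = -2  [given at root]
2. n1.val = 7  [S.ok * -2 + 3]
3. n1.idx = true  [S.ok > -3]
4. n1.hot = 21  [S.ok + 23]
5. n2.env = 10  [D.hot + D.val - 18]
6. n2.live = "zx"  ["zx"]
7. n3.val = "ny"  [terminal]
8. n2.lab = "nny"  ["n" ++ e.val]
9. n1.live = true  [D.idx == true]
10. n4.acc = true  [S.ok > -3]
11. n4.depth = 24  [24]
12. n4.mk = "pw"  ["pw"]
13. n5.val = 25  [E.depth + 1]
14. n5.idx = false  [false]
15. n5.hot = 21  [E.depth - 3]
16. n6.key = 9  [terminal]
17. n7.cnt = -1  [terminal]
18. n8.cnt = -7  [terminal]
19. n5.live = true  [D.idx == false]
20. n9.env = 1  [1]
21. n9.live = "kn"  ["kn"]
22. n10.lim = 1  [terminal]
23. n9.lab = "knq"  [C.live ++ "q"]
24. n11.ok = 9  [len(C.lab) + 6]
25. n12.key = 21  [terminal]
26. n11.pre = 16  [S.ok + 7]
27. n11.tag = "yv"  ["yv"]
28. n4.tag = false  [E.acc == false]
29. n0.pre = 30  [30]
30. n0.tag = "pq"  ["pq"]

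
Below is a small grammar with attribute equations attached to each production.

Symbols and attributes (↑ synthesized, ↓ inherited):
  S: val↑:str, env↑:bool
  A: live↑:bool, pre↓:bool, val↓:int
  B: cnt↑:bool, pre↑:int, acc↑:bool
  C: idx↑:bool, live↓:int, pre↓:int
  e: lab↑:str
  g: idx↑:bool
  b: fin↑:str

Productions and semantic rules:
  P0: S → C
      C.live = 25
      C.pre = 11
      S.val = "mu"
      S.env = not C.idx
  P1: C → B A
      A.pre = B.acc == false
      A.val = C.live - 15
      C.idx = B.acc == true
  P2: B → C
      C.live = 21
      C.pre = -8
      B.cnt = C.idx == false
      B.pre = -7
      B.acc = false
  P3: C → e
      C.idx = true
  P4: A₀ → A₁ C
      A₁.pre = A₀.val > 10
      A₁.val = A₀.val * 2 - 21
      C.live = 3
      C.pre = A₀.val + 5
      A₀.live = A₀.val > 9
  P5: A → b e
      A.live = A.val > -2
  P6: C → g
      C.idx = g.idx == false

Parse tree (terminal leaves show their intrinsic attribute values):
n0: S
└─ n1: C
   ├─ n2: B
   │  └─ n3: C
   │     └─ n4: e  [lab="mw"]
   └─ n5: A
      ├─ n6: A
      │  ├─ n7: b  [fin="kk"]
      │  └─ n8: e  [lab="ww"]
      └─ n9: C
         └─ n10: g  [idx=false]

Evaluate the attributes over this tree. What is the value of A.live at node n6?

1. n1.live = 25  [25]
2. n1.pre = 11  [11]
3. n3.live = 21  [21]
4. n3.pre = -8  [-8]
5. n4.lab = "mw"  [terminal]
6. n3.idx = true  [true]
7. n2.cnt = false  [C.idx == false]
8. n2.pre = -7  [-7]
9. n2.acc = false  [false]
10. n5.pre = true  [B.acc == false]
11. n5.val = 10  [C.live - 15]
12. n6.pre = false  [A₀.val > 10]
13. n6.val = -1  [A₀.val * 2 - 21]
14. n7.fin = "kk"  [terminal]
15. n8.lab = "ww"  [terminal]
16. n6.live = true  [A.val > -2]
17. n9.live = 3  [3]
18. n9.pre = 15  [A₀.val + 5]
19. n10.idx = false  [terminal]
20. n9.idx = true  [g.idx == false]
21. n5.live = true  [A₀.val > 9]
22. n1.idx = false  [B.acc == true]
23. n0.val = "mu"  ["mu"]
24. n0.env = true  [not C.idx]

true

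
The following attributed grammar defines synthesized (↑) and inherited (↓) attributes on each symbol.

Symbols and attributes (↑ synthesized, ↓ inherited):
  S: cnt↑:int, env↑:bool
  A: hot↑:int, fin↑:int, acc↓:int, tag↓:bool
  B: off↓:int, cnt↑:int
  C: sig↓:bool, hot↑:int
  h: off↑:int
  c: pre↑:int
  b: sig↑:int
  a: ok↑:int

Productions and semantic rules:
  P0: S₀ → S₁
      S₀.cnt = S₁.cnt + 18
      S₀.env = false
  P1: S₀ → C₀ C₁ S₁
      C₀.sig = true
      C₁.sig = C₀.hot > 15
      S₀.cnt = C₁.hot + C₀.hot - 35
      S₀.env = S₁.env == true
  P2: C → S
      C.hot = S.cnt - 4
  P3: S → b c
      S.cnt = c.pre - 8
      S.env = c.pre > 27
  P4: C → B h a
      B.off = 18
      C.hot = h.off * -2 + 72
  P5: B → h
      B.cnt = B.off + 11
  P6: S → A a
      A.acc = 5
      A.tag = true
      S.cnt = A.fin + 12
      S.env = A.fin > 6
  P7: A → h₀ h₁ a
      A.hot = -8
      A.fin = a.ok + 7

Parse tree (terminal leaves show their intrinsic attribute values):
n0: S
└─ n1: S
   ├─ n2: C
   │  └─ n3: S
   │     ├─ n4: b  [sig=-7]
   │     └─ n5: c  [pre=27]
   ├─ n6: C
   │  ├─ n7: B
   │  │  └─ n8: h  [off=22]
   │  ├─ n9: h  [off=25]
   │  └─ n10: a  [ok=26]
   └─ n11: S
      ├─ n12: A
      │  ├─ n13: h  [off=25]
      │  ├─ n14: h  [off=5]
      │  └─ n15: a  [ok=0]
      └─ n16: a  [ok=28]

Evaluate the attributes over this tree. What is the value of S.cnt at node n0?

1. n2.sig = true  [true]
2. n4.sig = -7  [terminal]
3. n5.pre = 27  [terminal]
4. n3.cnt = 19  [c.pre - 8]
5. n3.env = false  [c.pre > 27]
6. n2.hot = 15  [S.cnt - 4]
7. n6.sig = false  [C₀.hot > 15]
8. n7.off = 18  [18]
9. n8.off = 22  [terminal]
10. n7.cnt = 29  [B.off + 11]
11. n9.off = 25  [terminal]
12. n10.ok = 26  [terminal]
13. n6.hot = 22  [h.off * -2 + 72]
14. n12.acc = 5  [5]
15. n12.tag = true  [true]
16. n13.off = 25  [terminal]
17. n14.off = 5  [terminal]
18. n15.ok = 0  [terminal]
19. n12.hot = -8  [-8]
20. n12.fin = 7  [a.ok + 7]
21. n16.ok = 28  [terminal]
22. n11.cnt = 19  [A.fin + 12]
23. n11.env = true  [A.fin > 6]
24. n1.cnt = 2  [C₁.hot + C₀.hot - 35]
25. n1.env = true  [S₁.env == true]
26. n0.cnt = 20  [S₁.cnt + 18]
27. n0.env = false  [false]

20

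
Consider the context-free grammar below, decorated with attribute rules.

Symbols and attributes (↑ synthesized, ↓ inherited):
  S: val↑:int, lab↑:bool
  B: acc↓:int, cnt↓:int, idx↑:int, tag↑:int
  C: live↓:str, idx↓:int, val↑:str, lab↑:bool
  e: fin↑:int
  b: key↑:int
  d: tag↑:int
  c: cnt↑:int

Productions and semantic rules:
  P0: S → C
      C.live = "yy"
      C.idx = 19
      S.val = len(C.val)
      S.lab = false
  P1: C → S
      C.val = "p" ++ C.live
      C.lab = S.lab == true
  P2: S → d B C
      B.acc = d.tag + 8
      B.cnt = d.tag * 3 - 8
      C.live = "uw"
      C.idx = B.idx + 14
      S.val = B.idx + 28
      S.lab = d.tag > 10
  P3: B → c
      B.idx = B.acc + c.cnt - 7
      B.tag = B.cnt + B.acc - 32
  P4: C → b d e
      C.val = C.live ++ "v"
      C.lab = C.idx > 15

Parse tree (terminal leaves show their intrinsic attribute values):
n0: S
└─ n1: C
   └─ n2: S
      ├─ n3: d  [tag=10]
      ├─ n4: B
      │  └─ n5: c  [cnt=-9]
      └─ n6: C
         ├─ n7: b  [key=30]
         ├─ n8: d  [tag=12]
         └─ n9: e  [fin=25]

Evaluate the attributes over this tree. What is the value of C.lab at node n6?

1. n1.live = "yy"  ["yy"]
2. n1.idx = 19  [19]
3. n3.tag = 10  [terminal]
4. n4.acc = 18  [d.tag + 8]
5. n4.cnt = 22  [d.tag * 3 - 8]
6. n5.cnt = -9  [terminal]
7. n4.idx = 2  [B.acc + c.cnt - 7]
8. n4.tag = 8  [B.cnt + B.acc - 32]
9. n6.live = "uw"  ["uw"]
10. n6.idx = 16  [B.idx + 14]
11. n7.key = 30  [terminal]
12. n8.tag = 12  [terminal]
13. n9.fin = 25  [terminal]
14. n6.val = "uwv"  [C.live ++ "v"]
15. n6.lab = true  [C.idx > 15]
16. n2.val = 30  [B.idx + 28]
17. n2.lab = false  [d.tag > 10]
18. n1.val = "pyy"  ["p" ++ C.live]
19. n1.lab = false  [S.lab == true]
20. n0.val = 3  [len(C.val)]
21. n0.lab = false  [false]

true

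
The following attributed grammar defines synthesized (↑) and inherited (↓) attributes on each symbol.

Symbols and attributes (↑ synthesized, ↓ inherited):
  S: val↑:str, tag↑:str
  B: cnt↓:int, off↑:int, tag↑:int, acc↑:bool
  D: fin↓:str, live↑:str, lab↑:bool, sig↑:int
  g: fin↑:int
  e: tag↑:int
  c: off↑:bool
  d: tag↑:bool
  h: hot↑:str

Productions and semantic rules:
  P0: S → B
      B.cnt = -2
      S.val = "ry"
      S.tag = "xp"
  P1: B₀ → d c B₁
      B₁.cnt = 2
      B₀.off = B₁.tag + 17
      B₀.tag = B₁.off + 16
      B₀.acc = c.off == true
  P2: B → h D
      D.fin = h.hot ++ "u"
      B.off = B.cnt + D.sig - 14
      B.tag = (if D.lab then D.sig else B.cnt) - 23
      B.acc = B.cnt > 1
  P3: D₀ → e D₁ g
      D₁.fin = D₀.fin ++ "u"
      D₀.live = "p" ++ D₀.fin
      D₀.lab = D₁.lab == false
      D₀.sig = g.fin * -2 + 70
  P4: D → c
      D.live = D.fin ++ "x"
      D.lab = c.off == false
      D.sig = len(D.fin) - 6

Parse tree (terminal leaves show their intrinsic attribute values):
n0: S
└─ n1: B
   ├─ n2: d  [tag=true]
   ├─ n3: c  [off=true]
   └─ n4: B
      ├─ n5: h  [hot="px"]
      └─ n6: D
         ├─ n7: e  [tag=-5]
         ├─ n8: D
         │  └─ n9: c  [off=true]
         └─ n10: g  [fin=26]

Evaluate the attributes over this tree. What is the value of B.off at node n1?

12

1. n1.cnt = -2  [-2]
2. n2.tag = true  [terminal]
3. n3.off = true  [terminal]
4. n4.cnt = 2  [2]
5. n5.hot = "px"  [terminal]
6. n6.fin = "pxu"  [h.hot ++ "u"]
7. n7.tag = -5  [terminal]
8. n8.fin = "pxuu"  [D₀.fin ++ "u"]
9. n9.off = true  [terminal]
10. n8.live = "pxuux"  [D.fin ++ "x"]
11. n8.lab = false  [c.off == false]
12. n8.sig = -2  [len(D.fin) - 6]
13. n10.fin = 26  [terminal]
14. n6.live = "ppxu"  ["p" ++ D₀.fin]
15. n6.lab = true  [D₁.lab == false]
16. n6.sig = 18  [g.fin * -2 + 70]
17. n4.off = 6  [B.cnt + D.sig - 14]
18. n4.tag = -5  [(if D.lab then D.sig else B.cnt) - 23]
19. n4.acc = true  [B.cnt > 1]
20. n1.off = 12  [B₁.tag + 17]
21. n1.tag = 22  [B₁.off + 16]
22. n1.acc = true  [c.off == true]
23. n0.val = "ry"  ["ry"]
24. n0.tag = "xp"  ["xp"]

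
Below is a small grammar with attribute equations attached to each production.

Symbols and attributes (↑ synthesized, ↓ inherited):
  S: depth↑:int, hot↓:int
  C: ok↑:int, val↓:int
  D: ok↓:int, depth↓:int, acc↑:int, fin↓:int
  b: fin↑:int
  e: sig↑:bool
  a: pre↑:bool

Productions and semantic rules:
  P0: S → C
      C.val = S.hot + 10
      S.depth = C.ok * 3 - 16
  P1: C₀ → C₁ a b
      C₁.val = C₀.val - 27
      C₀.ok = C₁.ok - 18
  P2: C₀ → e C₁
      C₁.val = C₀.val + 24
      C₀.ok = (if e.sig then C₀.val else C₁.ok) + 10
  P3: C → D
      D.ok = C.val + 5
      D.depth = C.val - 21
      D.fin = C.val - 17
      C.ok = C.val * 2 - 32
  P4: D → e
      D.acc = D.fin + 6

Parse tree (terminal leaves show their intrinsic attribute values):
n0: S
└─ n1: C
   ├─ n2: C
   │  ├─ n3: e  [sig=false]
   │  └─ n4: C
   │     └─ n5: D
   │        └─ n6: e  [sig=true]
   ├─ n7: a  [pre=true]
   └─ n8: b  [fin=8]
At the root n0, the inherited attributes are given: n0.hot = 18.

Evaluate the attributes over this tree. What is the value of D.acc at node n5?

14

1. n0.hot = 18  [given at root]
2. n1.val = 28  [S.hot + 10]
3. n2.val = 1  [C₀.val - 27]
4. n3.sig = false  [terminal]
5. n4.val = 25  [C₀.val + 24]
6. n5.ok = 30  [C.val + 5]
7. n5.depth = 4  [C.val - 21]
8. n5.fin = 8  [C.val - 17]
9. n6.sig = true  [terminal]
10. n5.acc = 14  [D.fin + 6]
11. n4.ok = 18  [C.val * 2 - 32]
12. n2.ok = 28  [(if e.sig then C₀.val else C₁.ok) + 10]
13. n7.pre = true  [terminal]
14. n8.fin = 8  [terminal]
15. n1.ok = 10  [C₁.ok - 18]
16. n0.depth = 14  [C.ok * 3 - 16]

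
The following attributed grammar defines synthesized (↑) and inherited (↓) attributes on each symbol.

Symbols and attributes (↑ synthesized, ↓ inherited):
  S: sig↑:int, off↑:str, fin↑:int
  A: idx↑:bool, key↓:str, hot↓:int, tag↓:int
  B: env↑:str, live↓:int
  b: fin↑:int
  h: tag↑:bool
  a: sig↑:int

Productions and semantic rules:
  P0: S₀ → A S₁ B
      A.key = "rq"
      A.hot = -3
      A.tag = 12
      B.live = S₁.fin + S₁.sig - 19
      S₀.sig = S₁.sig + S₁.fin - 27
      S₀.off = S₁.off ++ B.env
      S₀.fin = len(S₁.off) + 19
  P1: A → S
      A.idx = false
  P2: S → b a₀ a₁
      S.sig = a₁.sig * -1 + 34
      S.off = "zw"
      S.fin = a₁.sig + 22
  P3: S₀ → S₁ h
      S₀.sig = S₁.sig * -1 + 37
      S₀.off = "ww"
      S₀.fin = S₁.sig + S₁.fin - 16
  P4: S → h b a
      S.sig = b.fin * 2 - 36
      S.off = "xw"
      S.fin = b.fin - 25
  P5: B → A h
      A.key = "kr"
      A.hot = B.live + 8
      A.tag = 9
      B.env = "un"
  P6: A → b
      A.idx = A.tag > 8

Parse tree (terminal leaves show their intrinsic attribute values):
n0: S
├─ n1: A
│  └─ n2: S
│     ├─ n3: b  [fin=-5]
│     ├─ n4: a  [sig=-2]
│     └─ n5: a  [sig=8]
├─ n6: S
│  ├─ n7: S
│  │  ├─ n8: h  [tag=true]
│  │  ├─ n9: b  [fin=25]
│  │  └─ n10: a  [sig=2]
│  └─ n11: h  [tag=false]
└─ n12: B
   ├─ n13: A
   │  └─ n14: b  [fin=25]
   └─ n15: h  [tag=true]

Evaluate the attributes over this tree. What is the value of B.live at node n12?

2

1. n1.key = "rq"  ["rq"]
2. n1.hot = -3  [-3]
3. n1.tag = 12  [12]
4. n3.fin = -5  [terminal]
5. n4.sig = -2  [terminal]
6. n5.sig = 8  [terminal]
7. n2.sig = 26  [a₁.sig * -1 + 34]
8. n2.off = "zw"  ["zw"]
9. n2.fin = 30  [a₁.sig + 22]
10. n1.idx = false  [false]
11. n8.tag = true  [terminal]
12. n9.fin = 25  [terminal]
13. n10.sig = 2  [terminal]
14. n7.sig = 14  [b.fin * 2 - 36]
15. n7.off = "xw"  ["xw"]
16. n7.fin = 0  [b.fin - 25]
17. n11.tag = false  [terminal]
18. n6.sig = 23  [S₁.sig * -1 + 37]
19. n6.off = "ww"  ["ww"]
20. n6.fin = -2  [S₁.sig + S₁.fin - 16]
21. n12.live = 2  [S₁.fin + S₁.sig - 19]
22. n13.key = "kr"  ["kr"]
23. n13.hot = 10  [B.live + 8]
24. n13.tag = 9  [9]
25. n14.fin = 25  [terminal]
26. n13.idx = true  [A.tag > 8]
27. n15.tag = true  [terminal]
28. n12.env = "un"  ["un"]
29. n0.sig = -6  [S₁.sig + S₁.fin - 27]
30. n0.off = "wwun"  [S₁.off ++ B.env]
31. n0.fin = 21  [len(S₁.off) + 19]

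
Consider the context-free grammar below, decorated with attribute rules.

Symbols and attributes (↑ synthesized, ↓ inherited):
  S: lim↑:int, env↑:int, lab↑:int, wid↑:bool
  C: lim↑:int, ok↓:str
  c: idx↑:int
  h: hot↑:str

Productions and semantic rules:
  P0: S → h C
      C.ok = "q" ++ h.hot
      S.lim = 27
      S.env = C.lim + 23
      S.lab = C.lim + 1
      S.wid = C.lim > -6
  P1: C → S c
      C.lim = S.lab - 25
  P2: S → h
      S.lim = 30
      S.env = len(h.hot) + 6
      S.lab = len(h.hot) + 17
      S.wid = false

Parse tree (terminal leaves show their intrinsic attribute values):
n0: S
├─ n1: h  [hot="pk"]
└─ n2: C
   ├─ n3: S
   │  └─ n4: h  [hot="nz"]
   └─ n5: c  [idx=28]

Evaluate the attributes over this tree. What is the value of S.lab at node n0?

-5

1. n1.hot = "pk"  [terminal]
2. n2.ok = "qpk"  ["q" ++ h.hot]
3. n4.hot = "nz"  [terminal]
4. n3.lim = 30  [30]
5. n3.env = 8  [len(h.hot) + 6]
6. n3.lab = 19  [len(h.hot) + 17]
7. n3.wid = false  [false]
8. n5.idx = 28  [terminal]
9. n2.lim = -6  [S.lab - 25]
10. n0.lim = 27  [27]
11. n0.env = 17  [C.lim + 23]
12. n0.lab = -5  [C.lim + 1]
13. n0.wid = false  [C.lim > -6]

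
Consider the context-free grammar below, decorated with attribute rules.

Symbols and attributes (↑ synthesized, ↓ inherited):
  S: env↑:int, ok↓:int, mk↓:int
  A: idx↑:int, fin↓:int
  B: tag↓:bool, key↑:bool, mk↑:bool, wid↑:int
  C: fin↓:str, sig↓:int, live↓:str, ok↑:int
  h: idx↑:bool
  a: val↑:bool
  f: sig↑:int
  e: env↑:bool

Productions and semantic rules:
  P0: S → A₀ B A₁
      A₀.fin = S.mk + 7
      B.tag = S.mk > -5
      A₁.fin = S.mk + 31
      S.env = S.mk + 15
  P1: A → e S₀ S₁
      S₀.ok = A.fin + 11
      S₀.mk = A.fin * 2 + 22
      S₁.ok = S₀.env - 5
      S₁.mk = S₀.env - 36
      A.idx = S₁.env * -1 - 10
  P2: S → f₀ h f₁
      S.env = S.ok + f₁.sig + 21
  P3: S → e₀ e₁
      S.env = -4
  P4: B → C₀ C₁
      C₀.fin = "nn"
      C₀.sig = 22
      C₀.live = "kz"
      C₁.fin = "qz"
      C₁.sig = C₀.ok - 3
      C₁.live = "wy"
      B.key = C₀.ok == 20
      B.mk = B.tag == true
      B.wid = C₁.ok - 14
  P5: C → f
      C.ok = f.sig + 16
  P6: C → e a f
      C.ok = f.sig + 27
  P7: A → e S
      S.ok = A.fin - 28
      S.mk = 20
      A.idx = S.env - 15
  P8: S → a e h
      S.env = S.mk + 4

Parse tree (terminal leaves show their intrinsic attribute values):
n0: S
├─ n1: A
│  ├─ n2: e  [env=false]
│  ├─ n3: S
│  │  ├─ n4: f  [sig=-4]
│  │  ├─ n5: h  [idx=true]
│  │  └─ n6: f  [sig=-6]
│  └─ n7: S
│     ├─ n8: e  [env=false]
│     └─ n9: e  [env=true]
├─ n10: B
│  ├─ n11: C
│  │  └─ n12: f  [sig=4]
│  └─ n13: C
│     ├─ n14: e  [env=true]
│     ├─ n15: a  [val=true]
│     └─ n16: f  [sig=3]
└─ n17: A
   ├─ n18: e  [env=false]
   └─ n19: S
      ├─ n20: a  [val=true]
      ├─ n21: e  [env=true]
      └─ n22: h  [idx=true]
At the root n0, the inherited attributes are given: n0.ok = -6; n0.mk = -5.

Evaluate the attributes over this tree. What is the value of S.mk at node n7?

-8

1. n0.ok = -6  [given at root]
2. n0.mk = -5  [given at root]
3. n1.fin = 2  [S.mk + 7]
4. n2.env = false  [terminal]
5. n3.ok = 13  [A.fin + 11]
6. n3.mk = 26  [A.fin * 2 + 22]
7. n4.sig = -4  [terminal]
8. n5.idx = true  [terminal]
9. n6.sig = -6  [terminal]
10. n3.env = 28  [S.ok + f₁.sig + 21]
11. n7.ok = 23  [S₀.env - 5]
12. n7.mk = -8  [S₀.env - 36]
13. n8.env = false  [terminal]
14. n9.env = true  [terminal]
15. n7.env = -4  [-4]
16. n1.idx = -6  [S₁.env * -1 - 10]
17. n10.tag = false  [S.mk > -5]
18. n11.fin = "nn"  ["nn"]
19. n11.sig = 22  [22]
20. n11.live = "kz"  ["kz"]
21. n12.sig = 4  [terminal]
22. n11.ok = 20  [f.sig + 16]
23. n13.fin = "qz"  ["qz"]
24. n13.sig = 17  [C₀.ok - 3]
25. n13.live = "wy"  ["wy"]
26. n14.env = true  [terminal]
27. n15.val = true  [terminal]
28. n16.sig = 3  [terminal]
29. n13.ok = 30  [f.sig + 27]
30. n10.key = true  [C₀.ok == 20]
31. n10.mk = false  [B.tag == true]
32. n10.wid = 16  [C₁.ok - 14]
33. n17.fin = 26  [S.mk + 31]
34. n18.env = false  [terminal]
35. n19.ok = -2  [A.fin - 28]
36. n19.mk = 20  [20]
37. n20.val = true  [terminal]
38. n21.env = true  [terminal]
39. n22.idx = true  [terminal]
40. n19.env = 24  [S.mk + 4]
41. n17.idx = 9  [S.env - 15]
42. n0.env = 10  [S.mk + 15]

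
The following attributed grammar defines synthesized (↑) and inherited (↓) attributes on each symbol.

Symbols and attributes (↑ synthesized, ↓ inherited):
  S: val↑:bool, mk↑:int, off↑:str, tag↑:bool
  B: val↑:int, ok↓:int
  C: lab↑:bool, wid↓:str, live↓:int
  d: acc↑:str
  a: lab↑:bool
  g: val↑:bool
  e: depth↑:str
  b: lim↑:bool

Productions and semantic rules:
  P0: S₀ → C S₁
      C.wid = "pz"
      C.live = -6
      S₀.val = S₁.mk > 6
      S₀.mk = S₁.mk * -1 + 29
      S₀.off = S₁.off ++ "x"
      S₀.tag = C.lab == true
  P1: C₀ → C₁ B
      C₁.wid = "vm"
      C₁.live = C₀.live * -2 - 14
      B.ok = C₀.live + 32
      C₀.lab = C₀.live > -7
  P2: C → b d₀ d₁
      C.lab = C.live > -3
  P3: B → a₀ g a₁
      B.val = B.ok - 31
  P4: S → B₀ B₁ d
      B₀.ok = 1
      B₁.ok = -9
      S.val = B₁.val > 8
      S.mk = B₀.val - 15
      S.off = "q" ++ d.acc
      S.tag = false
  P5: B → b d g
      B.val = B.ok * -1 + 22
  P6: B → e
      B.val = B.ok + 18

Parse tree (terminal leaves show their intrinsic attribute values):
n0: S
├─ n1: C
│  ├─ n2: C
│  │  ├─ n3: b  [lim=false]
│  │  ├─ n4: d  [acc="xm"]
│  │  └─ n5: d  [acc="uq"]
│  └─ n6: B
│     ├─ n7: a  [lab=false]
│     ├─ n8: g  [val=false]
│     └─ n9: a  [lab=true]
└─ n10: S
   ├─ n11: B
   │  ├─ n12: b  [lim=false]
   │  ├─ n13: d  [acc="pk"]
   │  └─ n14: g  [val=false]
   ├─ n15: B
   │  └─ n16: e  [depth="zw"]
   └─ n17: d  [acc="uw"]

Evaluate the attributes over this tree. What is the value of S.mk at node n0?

1. n1.wid = "pz"  ["pz"]
2. n1.live = -6  [-6]
3. n2.wid = "vm"  ["vm"]
4. n2.live = -2  [C₀.live * -2 - 14]
5. n3.lim = false  [terminal]
6. n4.acc = "xm"  [terminal]
7. n5.acc = "uq"  [terminal]
8. n2.lab = true  [C.live > -3]
9. n6.ok = 26  [C₀.live + 32]
10. n7.lab = false  [terminal]
11. n8.val = false  [terminal]
12. n9.lab = true  [terminal]
13. n6.val = -5  [B.ok - 31]
14. n1.lab = true  [C₀.live > -7]
15. n11.ok = 1  [1]
16. n12.lim = false  [terminal]
17. n13.acc = "pk"  [terminal]
18. n14.val = false  [terminal]
19. n11.val = 21  [B.ok * -1 + 22]
20. n15.ok = -9  [-9]
21. n16.depth = "zw"  [terminal]
22. n15.val = 9  [B.ok + 18]
23. n17.acc = "uw"  [terminal]
24. n10.val = true  [B₁.val > 8]
25. n10.mk = 6  [B₀.val - 15]
26. n10.off = "quw"  ["q" ++ d.acc]
27. n10.tag = false  [false]
28. n0.val = false  [S₁.mk > 6]
29. n0.mk = 23  [S₁.mk * -1 + 29]
30. n0.off = "quwx"  [S₁.off ++ "x"]
31. n0.tag = true  [C.lab == true]

23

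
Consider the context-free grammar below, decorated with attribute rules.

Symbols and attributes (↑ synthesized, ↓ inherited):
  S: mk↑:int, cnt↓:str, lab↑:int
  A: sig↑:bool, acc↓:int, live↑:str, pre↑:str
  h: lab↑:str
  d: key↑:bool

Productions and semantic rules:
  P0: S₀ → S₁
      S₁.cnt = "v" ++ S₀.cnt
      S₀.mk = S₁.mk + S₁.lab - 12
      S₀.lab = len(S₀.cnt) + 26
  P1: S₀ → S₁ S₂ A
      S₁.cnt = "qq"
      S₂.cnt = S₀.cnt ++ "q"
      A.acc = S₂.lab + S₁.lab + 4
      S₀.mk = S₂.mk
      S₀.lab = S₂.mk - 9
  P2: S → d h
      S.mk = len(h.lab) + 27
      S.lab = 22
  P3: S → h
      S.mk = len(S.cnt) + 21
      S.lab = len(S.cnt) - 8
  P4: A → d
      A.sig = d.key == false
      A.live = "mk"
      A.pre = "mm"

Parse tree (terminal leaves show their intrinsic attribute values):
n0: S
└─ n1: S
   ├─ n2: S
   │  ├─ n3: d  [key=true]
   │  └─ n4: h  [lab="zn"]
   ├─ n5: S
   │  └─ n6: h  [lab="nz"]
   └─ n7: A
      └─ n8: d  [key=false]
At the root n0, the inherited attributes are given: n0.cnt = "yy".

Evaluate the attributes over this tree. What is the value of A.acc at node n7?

22

1. n0.cnt = "yy"  [given at root]
2. n1.cnt = "vyy"  ["v" ++ S₀.cnt]
3. n2.cnt = "qq"  ["qq"]
4. n3.key = true  [terminal]
5. n4.lab = "zn"  [terminal]
6. n2.mk = 29  [len(h.lab) + 27]
7. n2.lab = 22  [22]
8. n5.cnt = "vyyq"  [S₀.cnt ++ "q"]
9. n6.lab = "nz"  [terminal]
10. n5.mk = 25  [len(S.cnt) + 21]
11. n5.lab = -4  [len(S.cnt) - 8]
12. n7.acc = 22  [S₂.lab + S₁.lab + 4]
13. n8.key = false  [terminal]
14. n7.sig = true  [d.key == false]
15. n7.live = "mk"  ["mk"]
16. n7.pre = "mm"  ["mm"]
17. n1.mk = 25  [S₂.mk]
18. n1.lab = 16  [S₂.mk - 9]
19. n0.mk = 29  [S₁.mk + S₁.lab - 12]
20. n0.lab = 28  [len(S₀.cnt) + 26]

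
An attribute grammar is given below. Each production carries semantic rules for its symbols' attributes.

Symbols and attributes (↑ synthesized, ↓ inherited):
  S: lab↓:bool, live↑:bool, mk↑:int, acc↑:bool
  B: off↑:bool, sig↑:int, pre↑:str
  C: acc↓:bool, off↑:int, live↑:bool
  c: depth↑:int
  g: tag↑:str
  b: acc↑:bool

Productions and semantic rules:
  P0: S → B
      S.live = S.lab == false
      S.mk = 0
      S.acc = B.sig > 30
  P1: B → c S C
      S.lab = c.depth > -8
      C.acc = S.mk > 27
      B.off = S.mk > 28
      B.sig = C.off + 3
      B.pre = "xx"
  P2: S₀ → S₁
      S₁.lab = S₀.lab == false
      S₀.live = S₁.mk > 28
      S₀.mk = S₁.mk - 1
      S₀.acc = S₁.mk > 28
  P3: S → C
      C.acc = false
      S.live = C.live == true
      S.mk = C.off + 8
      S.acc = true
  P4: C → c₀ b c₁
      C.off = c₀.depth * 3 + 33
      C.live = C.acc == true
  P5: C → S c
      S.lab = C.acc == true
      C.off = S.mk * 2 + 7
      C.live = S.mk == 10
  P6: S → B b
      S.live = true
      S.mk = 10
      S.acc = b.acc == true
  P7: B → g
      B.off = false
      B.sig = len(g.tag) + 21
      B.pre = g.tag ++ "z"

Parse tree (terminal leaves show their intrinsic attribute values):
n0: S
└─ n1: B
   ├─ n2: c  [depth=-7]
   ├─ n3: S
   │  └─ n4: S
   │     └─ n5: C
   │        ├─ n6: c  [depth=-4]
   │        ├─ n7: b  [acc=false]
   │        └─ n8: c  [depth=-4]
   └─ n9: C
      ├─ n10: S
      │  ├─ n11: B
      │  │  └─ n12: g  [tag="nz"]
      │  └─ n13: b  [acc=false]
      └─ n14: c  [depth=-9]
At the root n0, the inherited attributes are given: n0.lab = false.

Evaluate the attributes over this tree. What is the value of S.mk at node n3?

28

1. n0.lab = false  [given at root]
2. n2.depth = -7  [terminal]
3. n3.lab = true  [c.depth > -8]
4. n4.lab = false  [S₀.lab == false]
5. n5.acc = false  [false]
6. n6.depth = -4  [terminal]
7. n7.acc = false  [terminal]
8. n8.depth = -4  [terminal]
9. n5.off = 21  [c₀.depth * 3 + 33]
10. n5.live = false  [C.acc == true]
11. n4.live = false  [C.live == true]
12. n4.mk = 29  [C.off + 8]
13. n4.acc = true  [true]
14. n3.live = true  [S₁.mk > 28]
15. n3.mk = 28  [S₁.mk - 1]
16. n3.acc = true  [S₁.mk > 28]
17. n9.acc = true  [S.mk > 27]
18. n10.lab = true  [C.acc == true]
19. n12.tag = "nz"  [terminal]
20. n11.off = false  [false]
21. n11.sig = 23  [len(g.tag) + 21]
22. n11.pre = "nzz"  [g.tag ++ "z"]
23. n13.acc = false  [terminal]
24. n10.live = true  [true]
25. n10.mk = 10  [10]
26. n10.acc = false  [b.acc == true]
27. n14.depth = -9  [terminal]
28. n9.off = 27  [S.mk * 2 + 7]
29. n9.live = true  [S.mk == 10]
30. n1.off = false  [S.mk > 28]
31. n1.sig = 30  [C.off + 3]
32. n1.pre = "xx"  ["xx"]
33. n0.live = true  [S.lab == false]
34. n0.mk = 0  [0]
35. n0.acc = false  [B.sig > 30]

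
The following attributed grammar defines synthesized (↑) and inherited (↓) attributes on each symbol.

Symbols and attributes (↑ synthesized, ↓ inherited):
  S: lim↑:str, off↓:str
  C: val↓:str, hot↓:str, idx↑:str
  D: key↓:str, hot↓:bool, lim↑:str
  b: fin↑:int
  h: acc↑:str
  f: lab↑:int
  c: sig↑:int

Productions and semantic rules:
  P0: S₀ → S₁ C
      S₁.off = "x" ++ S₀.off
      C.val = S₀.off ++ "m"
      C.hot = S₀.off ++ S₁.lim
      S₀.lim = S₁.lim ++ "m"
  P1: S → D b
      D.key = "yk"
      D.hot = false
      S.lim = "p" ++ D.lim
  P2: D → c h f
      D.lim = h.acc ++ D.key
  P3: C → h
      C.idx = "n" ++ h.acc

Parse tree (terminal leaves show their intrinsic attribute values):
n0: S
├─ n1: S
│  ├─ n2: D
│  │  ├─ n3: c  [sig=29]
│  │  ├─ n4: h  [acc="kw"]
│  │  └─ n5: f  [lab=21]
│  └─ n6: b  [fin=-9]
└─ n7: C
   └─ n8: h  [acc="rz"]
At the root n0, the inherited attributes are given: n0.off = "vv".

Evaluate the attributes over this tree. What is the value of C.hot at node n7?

"vvpkwyk"

1. n0.off = "vv"  [given at root]
2. n1.off = "xvv"  ["x" ++ S₀.off]
3. n2.key = "yk"  ["yk"]
4. n2.hot = false  [false]
5. n3.sig = 29  [terminal]
6. n4.acc = "kw"  [terminal]
7. n5.lab = 21  [terminal]
8. n2.lim = "kwyk"  [h.acc ++ D.key]
9. n6.fin = -9  [terminal]
10. n1.lim = "pkwyk"  ["p" ++ D.lim]
11. n7.val = "vvm"  [S₀.off ++ "m"]
12. n7.hot = "vvpkwyk"  [S₀.off ++ S₁.lim]
13. n8.acc = "rz"  [terminal]
14. n7.idx = "nrz"  ["n" ++ h.acc]
15. n0.lim = "pkwykm"  [S₁.lim ++ "m"]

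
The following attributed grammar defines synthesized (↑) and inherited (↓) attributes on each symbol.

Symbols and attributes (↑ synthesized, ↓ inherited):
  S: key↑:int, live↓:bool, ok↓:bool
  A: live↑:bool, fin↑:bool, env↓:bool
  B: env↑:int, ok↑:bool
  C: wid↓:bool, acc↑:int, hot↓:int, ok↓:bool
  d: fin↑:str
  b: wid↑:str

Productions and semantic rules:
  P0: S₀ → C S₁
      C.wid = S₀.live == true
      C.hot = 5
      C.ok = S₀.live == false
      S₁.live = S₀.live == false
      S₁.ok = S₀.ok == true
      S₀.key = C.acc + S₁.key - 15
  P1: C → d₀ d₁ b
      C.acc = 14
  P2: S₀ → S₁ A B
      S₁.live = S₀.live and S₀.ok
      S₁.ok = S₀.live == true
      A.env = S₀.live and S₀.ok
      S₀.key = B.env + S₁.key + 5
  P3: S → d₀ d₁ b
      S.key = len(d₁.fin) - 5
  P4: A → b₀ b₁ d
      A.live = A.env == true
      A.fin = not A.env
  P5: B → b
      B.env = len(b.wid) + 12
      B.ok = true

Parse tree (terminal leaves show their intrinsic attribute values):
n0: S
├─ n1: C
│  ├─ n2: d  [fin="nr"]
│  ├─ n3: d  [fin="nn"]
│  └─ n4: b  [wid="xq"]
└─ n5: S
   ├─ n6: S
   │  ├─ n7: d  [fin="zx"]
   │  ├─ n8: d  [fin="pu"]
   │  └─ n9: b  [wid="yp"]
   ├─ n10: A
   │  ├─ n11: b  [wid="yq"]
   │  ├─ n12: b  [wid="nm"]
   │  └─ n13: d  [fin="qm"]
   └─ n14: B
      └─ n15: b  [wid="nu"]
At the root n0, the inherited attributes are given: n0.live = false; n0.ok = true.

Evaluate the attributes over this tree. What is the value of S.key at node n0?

1. n0.live = false  [given at root]
2. n0.ok = true  [given at root]
3. n1.wid = false  [S₀.live == true]
4. n1.hot = 5  [5]
5. n1.ok = true  [S₀.live == false]
6. n2.fin = "nr"  [terminal]
7. n3.fin = "nn"  [terminal]
8. n4.wid = "xq"  [terminal]
9. n1.acc = 14  [14]
10. n5.live = true  [S₀.live == false]
11. n5.ok = true  [S₀.ok == true]
12. n6.live = true  [S₀.live and S₀.ok]
13. n6.ok = true  [S₀.live == true]
14. n7.fin = "zx"  [terminal]
15. n8.fin = "pu"  [terminal]
16. n9.wid = "yp"  [terminal]
17. n6.key = -3  [len(d₁.fin) - 5]
18. n10.env = true  [S₀.live and S₀.ok]
19. n11.wid = "yq"  [terminal]
20. n12.wid = "nm"  [terminal]
21. n13.fin = "qm"  [terminal]
22. n10.live = true  [A.env == true]
23. n10.fin = false  [not A.env]
24. n15.wid = "nu"  [terminal]
25. n14.env = 14  [len(b.wid) + 12]
26. n14.ok = true  [true]
27. n5.key = 16  [B.env + S₁.key + 5]
28. n0.key = 15  [C.acc + S₁.key - 15]

15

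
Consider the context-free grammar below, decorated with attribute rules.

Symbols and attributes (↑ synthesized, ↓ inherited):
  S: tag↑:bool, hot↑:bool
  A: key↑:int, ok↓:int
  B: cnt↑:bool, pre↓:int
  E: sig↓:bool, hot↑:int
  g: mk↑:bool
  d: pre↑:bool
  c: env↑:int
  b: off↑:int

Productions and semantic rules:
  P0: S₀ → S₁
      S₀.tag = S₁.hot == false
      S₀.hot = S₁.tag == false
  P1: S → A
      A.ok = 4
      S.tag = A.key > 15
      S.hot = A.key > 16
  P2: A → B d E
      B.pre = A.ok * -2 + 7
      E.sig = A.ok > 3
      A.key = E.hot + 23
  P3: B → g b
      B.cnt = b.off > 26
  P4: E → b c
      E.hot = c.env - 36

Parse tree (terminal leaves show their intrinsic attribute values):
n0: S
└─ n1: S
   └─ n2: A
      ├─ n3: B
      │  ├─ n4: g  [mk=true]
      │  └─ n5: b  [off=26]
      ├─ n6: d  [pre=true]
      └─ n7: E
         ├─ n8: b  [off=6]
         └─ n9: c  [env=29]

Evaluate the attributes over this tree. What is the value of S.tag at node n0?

true

1. n2.ok = 4  [4]
2. n3.pre = -1  [A.ok * -2 + 7]
3. n4.mk = true  [terminal]
4. n5.off = 26  [terminal]
5. n3.cnt = false  [b.off > 26]
6. n6.pre = true  [terminal]
7. n7.sig = true  [A.ok > 3]
8. n8.off = 6  [terminal]
9. n9.env = 29  [terminal]
10. n7.hot = -7  [c.env - 36]
11. n2.key = 16  [E.hot + 23]
12. n1.tag = true  [A.key > 15]
13. n1.hot = false  [A.key > 16]
14. n0.tag = true  [S₁.hot == false]
15. n0.hot = false  [S₁.tag == false]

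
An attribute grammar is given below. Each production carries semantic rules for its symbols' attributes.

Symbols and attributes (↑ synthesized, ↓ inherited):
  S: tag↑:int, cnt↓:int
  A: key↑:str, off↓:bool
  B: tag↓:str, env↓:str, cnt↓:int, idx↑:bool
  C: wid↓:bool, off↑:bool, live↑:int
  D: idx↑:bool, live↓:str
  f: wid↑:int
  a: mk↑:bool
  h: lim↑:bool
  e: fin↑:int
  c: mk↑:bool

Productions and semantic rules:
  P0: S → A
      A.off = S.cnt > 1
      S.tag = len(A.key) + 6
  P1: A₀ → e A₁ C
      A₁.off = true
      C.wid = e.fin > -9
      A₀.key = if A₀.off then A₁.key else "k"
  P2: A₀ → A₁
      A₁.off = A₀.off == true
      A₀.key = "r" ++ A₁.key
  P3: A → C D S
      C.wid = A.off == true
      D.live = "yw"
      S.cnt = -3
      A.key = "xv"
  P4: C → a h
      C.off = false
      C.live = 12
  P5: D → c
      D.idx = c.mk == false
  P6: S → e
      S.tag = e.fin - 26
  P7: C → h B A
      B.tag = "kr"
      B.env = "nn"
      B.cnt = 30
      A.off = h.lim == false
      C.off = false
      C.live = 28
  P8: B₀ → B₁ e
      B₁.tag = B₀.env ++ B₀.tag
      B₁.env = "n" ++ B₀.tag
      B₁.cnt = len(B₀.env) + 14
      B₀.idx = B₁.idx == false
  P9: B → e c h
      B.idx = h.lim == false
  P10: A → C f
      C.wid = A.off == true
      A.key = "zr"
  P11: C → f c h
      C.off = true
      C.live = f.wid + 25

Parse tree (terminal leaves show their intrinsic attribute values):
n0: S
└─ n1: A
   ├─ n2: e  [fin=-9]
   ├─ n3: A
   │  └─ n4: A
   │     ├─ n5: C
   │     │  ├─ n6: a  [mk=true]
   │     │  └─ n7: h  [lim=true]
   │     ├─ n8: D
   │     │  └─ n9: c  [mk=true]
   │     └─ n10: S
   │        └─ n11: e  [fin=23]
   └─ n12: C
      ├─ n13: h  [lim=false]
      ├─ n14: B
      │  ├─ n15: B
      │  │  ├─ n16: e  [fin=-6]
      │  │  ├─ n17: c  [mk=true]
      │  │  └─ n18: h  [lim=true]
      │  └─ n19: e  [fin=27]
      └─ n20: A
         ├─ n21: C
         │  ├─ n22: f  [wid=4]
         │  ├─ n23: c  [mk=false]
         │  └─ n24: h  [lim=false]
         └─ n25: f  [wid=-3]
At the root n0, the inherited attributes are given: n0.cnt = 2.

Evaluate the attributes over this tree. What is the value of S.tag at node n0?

1. n0.cnt = 2  [given at root]
2. n1.off = true  [S.cnt > 1]
3. n2.fin = -9  [terminal]
4. n3.off = true  [true]
5. n4.off = true  [A₀.off == true]
6. n5.wid = true  [A.off == true]
7. n6.mk = true  [terminal]
8. n7.lim = true  [terminal]
9. n5.off = false  [false]
10. n5.live = 12  [12]
11. n8.live = "yw"  ["yw"]
12. n9.mk = true  [terminal]
13. n8.idx = false  [c.mk == false]
14. n10.cnt = -3  [-3]
15. n11.fin = 23  [terminal]
16. n10.tag = -3  [e.fin - 26]
17. n4.key = "xv"  ["xv"]
18. n3.key = "rxv"  ["r" ++ A₁.key]
19. n12.wid = false  [e.fin > -9]
20. n13.lim = false  [terminal]
21. n14.tag = "kr"  ["kr"]
22. n14.env = "nn"  ["nn"]
23. n14.cnt = 30  [30]
24. n15.tag = "nnkr"  [B₀.env ++ B₀.tag]
25. n15.env = "nkr"  ["n" ++ B₀.tag]
26. n15.cnt = 16  [len(B₀.env) + 14]
27. n16.fin = -6  [terminal]
28. n17.mk = true  [terminal]
29. n18.lim = true  [terminal]
30. n15.idx = false  [h.lim == false]
31. n19.fin = 27  [terminal]
32. n14.idx = true  [B₁.idx == false]
33. n20.off = true  [h.lim == false]
34. n21.wid = true  [A.off == true]
35. n22.wid = 4  [terminal]
36. n23.mk = false  [terminal]
37. n24.lim = false  [terminal]
38. n21.off = true  [true]
39. n21.live = 29  [f.wid + 25]
40. n25.wid = -3  [terminal]
41. n20.key = "zr"  ["zr"]
42. n12.off = false  [false]
43. n12.live = 28  [28]
44. n1.key = "rxv"  [if A₀.off then A₁.key else "k"]
45. n0.tag = 9  [len(A.key) + 6]

9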